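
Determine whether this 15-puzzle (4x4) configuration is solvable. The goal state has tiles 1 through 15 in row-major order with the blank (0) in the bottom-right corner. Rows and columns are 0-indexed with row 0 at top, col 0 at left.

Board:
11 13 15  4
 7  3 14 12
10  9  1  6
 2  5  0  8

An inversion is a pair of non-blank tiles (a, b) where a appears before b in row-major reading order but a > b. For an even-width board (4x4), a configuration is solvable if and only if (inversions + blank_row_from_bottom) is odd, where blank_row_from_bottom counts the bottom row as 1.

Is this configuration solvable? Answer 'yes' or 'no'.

Inversions: 71
Blank is in row 3 (0-indexed from top), which is row 1 counting from the bottom (bottom = 1).
71 + 1 = 72, which is even, so the puzzle is not solvable.

Answer: no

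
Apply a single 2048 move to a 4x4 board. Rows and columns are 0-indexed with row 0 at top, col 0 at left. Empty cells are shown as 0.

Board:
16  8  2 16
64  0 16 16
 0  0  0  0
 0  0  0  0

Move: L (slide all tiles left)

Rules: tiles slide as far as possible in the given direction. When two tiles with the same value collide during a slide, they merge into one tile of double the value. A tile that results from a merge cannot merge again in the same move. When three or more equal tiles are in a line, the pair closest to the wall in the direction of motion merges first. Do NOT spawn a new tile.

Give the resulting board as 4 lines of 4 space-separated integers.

Slide left:
row 0: [16, 8, 2, 16] -> [16, 8, 2, 16]
row 1: [64, 0, 16, 16] -> [64, 32, 0, 0]
row 2: [0, 0, 0, 0] -> [0, 0, 0, 0]
row 3: [0, 0, 0, 0] -> [0, 0, 0, 0]

Answer: 16  8  2 16
64 32  0  0
 0  0  0  0
 0  0  0  0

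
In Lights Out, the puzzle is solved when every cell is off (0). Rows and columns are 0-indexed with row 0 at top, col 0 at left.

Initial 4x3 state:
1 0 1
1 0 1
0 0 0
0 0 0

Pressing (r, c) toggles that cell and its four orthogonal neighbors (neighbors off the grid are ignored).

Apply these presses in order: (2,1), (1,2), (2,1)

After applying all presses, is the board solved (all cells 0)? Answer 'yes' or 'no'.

Answer: no

Derivation:
After press 1 at (2,1):
1 0 1
1 1 1
1 1 1
0 1 0

After press 2 at (1,2):
1 0 0
1 0 0
1 1 0
0 1 0

After press 3 at (2,1):
1 0 0
1 1 0
0 0 1
0 0 0

Lights still on: 4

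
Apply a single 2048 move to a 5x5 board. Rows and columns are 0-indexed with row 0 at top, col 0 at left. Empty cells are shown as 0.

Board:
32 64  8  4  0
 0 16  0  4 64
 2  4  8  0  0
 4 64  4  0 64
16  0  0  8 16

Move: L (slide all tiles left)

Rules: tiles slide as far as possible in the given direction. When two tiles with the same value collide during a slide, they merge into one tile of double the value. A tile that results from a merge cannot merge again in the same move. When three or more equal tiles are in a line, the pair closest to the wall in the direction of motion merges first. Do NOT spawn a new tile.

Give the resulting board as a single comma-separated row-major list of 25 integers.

Slide left:
row 0: [32, 64, 8, 4, 0] -> [32, 64, 8, 4, 0]
row 1: [0, 16, 0, 4, 64] -> [16, 4, 64, 0, 0]
row 2: [2, 4, 8, 0, 0] -> [2, 4, 8, 0, 0]
row 3: [4, 64, 4, 0, 64] -> [4, 64, 4, 64, 0]
row 4: [16, 0, 0, 8, 16] -> [16, 8, 16, 0, 0]

Answer: 32, 64, 8, 4, 0, 16, 4, 64, 0, 0, 2, 4, 8, 0, 0, 4, 64, 4, 64, 0, 16, 8, 16, 0, 0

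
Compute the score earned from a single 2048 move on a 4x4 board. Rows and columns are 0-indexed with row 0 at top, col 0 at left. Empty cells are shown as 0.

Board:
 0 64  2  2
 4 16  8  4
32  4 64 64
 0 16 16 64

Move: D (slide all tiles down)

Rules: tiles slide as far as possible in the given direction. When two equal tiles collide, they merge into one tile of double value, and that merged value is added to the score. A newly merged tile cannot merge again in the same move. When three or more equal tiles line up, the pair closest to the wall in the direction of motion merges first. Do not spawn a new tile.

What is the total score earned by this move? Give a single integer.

Slide down:
col 0: [0, 4, 32, 0] -> [0, 0, 4, 32]  score +0 (running 0)
col 1: [64, 16, 4, 16] -> [64, 16, 4, 16]  score +0 (running 0)
col 2: [2, 8, 64, 16] -> [2, 8, 64, 16]  score +0 (running 0)
col 3: [2, 4, 64, 64] -> [0, 2, 4, 128]  score +128 (running 128)
Board after move:
  0  64   2   0
  0  16   8   2
  4   4  64   4
 32  16  16 128

Answer: 128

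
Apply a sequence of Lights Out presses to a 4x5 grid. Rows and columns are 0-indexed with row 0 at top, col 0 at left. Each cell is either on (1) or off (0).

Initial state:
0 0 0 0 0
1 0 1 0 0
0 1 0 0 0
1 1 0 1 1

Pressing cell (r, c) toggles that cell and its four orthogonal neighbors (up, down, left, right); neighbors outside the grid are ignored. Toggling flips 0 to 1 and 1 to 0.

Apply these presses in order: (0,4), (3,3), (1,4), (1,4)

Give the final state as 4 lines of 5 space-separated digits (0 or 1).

After press 1 at (0,4):
0 0 0 1 1
1 0 1 0 1
0 1 0 0 0
1 1 0 1 1

After press 2 at (3,3):
0 0 0 1 1
1 0 1 0 1
0 1 0 1 0
1 1 1 0 0

After press 3 at (1,4):
0 0 0 1 0
1 0 1 1 0
0 1 0 1 1
1 1 1 0 0

After press 4 at (1,4):
0 0 0 1 1
1 0 1 0 1
0 1 0 1 0
1 1 1 0 0

Answer: 0 0 0 1 1
1 0 1 0 1
0 1 0 1 0
1 1 1 0 0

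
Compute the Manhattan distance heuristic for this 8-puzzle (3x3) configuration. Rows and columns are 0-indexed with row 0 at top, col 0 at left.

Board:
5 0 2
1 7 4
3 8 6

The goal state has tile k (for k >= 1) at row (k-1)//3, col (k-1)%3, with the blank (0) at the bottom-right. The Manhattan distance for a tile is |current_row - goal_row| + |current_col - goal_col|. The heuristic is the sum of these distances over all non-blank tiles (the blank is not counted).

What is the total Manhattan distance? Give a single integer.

Tile 5: at (0,0), goal (1,1), distance |0-1|+|0-1| = 2
Tile 2: at (0,2), goal (0,1), distance |0-0|+|2-1| = 1
Tile 1: at (1,0), goal (0,0), distance |1-0|+|0-0| = 1
Tile 7: at (1,1), goal (2,0), distance |1-2|+|1-0| = 2
Tile 4: at (1,2), goal (1,0), distance |1-1|+|2-0| = 2
Tile 3: at (2,0), goal (0,2), distance |2-0|+|0-2| = 4
Tile 8: at (2,1), goal (2,1), distance |2-2|+|1-1| = 0
Tile 6: at (2,2), goal (1,2), distance |2-1|+|2-2| = 1
Sum: 2 + 1 + 1 + 2 + 2 + 4 + 0 + 1 = 13

Answer: 13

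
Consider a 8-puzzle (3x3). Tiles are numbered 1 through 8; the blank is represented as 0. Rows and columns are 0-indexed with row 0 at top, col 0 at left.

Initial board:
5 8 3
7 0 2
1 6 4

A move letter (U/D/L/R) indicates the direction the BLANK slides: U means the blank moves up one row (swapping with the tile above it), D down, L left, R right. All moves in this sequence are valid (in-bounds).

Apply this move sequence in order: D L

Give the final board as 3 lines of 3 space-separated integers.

After move 1 (D):
5 8 3
7 6 2
1 0 4

After move 2 (L):
5 8 3
7 6 2
0 1 4

Answer: 5 8 3
7 6 2
0 1 4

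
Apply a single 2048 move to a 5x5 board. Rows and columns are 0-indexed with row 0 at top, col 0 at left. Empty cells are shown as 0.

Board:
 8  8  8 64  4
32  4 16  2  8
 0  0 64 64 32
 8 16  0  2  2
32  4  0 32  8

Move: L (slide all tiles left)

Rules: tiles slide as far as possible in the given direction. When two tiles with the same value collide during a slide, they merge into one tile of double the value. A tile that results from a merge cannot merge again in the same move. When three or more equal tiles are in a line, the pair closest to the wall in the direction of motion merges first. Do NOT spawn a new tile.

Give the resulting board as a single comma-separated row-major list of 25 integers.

Answer: 16, 8, 64, 4, 0, 32, 4, 16, 2, 8, 128, 32, 0, 0, 0, 8, 16, 4, 0, 0, 32, 4, 32, 8, 0

Derivation:
Slide left:
row 0: [8, 8, 8, 64, 4] -> [16, 8, 64, 4, 0]
row 1: [32, 4, 16, 2, 8] -> [32, 4, 16, 2, 8]
row 2: [0, 0, 64, 64, 32] -> [128, 32, 0, 0, 0]
row 3: [8, 16, 0, 2, 2] -> [8, 16, 4, 0, 0]
row 4: [32, 4, 0, 32, 8] -> [32, 4, 32, 8, 0]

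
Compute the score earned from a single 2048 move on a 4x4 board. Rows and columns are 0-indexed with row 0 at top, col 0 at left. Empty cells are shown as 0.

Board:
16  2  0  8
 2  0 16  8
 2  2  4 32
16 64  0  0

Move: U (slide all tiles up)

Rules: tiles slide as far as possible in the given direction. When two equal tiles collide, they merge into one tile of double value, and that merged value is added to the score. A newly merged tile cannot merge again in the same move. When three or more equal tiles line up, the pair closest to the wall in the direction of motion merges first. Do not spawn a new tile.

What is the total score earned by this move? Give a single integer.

Answer: 24

Derivation:
Slide up:
col 0: [16, 2, 2, 16] -> [16, 4, 16, 0]  score +4 (running 4)
col 1: [2, 0, 2, 64] -> [4, 64, 0, 0]  score +4 (running 8)
col 2: [0, 16, 4, 0] -> [16, 4, 0, 0]  score +0 (running 8)
col 3: [8, 8, 32, 0] -> [16, 32, 0, 0]  score +16 (running 24)
Board after move:
16  4 16 16
 4 64  4 32
16  0  0  0
 0  0  0  0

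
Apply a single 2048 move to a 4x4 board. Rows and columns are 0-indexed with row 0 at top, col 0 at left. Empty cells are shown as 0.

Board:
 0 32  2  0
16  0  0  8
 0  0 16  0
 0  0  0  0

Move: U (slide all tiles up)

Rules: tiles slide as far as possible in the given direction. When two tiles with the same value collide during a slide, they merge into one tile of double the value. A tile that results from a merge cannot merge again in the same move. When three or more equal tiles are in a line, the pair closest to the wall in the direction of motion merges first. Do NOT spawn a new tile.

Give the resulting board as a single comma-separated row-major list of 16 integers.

Answer: 16, 32, 2, 8, 0, 0, 16, 0, 0, 0, 0, 0, 0, 0, 0, 0

Derivation:
Slide up:
col 0: [0, 16, 0, 0] -> [16, 0, 0, 0]
col 1: [32, 0, 0, 0] -> [32, 0, 0, 0]
col 2: [2, 0, 16, 0] -> [2, 16, 0, 0]
col 3: [0, 8, 0, 0] -> [8, 0, 0, 0]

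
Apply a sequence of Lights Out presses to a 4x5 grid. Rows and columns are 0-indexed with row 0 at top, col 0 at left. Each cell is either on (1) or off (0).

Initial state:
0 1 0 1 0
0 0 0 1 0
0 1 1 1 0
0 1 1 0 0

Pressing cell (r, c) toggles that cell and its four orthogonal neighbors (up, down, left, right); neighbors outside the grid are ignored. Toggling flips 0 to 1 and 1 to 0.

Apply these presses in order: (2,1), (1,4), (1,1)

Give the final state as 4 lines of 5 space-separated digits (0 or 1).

After press 1 at (2,1):
0 1 0 1 0
0 1 0 1 0
1 0 0 1 0
0 0 1 0 0

After press 2 at (1,4):
0 1 0 1 1
0 1 0 0 1
1 0 0 1 1
0 0 1 0 0

After press 3 at (1,1):
0 0 0 1 1
1 0 1 0 1
1 1 0 1 1
0 0 1 0 0

Answer: 0 0 0 1 1
1 0 1 0 1
1 1 0 1 1
0 0 1 0 0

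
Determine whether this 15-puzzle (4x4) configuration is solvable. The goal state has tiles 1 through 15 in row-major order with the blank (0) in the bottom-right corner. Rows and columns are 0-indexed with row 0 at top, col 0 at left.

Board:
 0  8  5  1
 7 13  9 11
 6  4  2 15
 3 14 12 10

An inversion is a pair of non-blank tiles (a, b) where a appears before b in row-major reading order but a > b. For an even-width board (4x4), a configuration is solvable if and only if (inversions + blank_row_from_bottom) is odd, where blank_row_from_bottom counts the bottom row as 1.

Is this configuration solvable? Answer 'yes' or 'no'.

Answer: no

Derivation:
Inversions: 44
Blank is in row 0 (0-indexed from top), which is row 4 counting from the bottom (bottom = 1).
44 + 4 = 48, which is even, so the puzzle is not solvable.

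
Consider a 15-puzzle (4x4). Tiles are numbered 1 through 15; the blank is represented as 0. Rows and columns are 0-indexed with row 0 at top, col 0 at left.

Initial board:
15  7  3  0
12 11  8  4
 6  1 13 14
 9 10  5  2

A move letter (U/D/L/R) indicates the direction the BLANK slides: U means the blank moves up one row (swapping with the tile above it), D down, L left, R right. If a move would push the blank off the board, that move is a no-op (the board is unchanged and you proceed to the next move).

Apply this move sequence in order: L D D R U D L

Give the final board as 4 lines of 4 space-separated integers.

Answer: 15  7  8  3
12 11 13  4
 6  1  0 14
 9 10  5  2

Derivation:
After move 1 (L):
15  7  0  3
12 11  8  4
 6  1 13 14
 9 10  5  2

After move 2 (D):
15  7  8  3
12 11  0  4
 6  1 13 14
 9 10  5  2

After move 3 (D):
15  7  8  3
12 11 13  4
 6  1  0 14
 9 10  5  2

After move 4 (R):
15  7  8  3
12 11 13  4
 6  1 14  0
 9 10  5  2

After move 5 (U):
15  7  8  3
12 11 13  0
 6  1 14  4
 9 10  5  2

After move 6 (D):
15  7  8  3
12 11 13  4
 6  1 14  0
 9 10  5  2

After move 7 (L):
15  7  8  3
12 11 13  4
 6  1  0 14
 9 10  5  2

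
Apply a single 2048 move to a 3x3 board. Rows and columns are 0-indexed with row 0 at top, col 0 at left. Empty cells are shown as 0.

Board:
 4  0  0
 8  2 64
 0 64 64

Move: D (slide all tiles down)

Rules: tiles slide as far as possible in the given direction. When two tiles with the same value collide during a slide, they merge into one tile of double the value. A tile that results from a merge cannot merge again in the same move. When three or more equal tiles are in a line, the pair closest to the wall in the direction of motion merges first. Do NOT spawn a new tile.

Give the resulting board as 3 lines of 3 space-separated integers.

Answer:   0   0   0
  4   2   0
  8  64 128

Derivation:
Slide down:
col 0: [4, 8, 0] -> [0, 4, 8]
col 1: [0, 2, 64] -> [0, 2, 64]
col 2: [0, 64, 64] -> [0, 0, 128]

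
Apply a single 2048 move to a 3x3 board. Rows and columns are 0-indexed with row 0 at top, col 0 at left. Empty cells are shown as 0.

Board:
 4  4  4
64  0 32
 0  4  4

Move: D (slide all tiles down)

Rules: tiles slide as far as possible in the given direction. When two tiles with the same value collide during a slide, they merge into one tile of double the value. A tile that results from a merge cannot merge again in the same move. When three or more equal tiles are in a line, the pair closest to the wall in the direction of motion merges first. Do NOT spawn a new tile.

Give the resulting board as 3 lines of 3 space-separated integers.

Slide down:
col 0: [4, 64, 0] -> [0, 4, 64]
col 1: [4, 0, 4] -> [0, 0, 8]
col 2: [4, 32, 4] -> [4, 32, 4]

Answer:  0  0  4
 4  0 32
64  8  4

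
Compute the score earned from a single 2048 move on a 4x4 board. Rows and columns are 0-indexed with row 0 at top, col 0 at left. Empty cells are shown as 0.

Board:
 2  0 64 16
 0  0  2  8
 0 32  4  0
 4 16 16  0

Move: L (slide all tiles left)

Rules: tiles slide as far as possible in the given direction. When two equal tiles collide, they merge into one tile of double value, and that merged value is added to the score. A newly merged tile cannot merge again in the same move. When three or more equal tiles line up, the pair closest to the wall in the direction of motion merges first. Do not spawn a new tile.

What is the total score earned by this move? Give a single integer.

Slide left:
row 0: [2, 0, 64, 16] -> [2, 64, 16, 0]  score +0 (running 0)
row 1: [0, 0, 2, 8] -> [2, 8, 0, 0]  score +0 (running 0)
row 2: [0, 32, 4, 0] -> [32, 4, 0, 0]  score +0 (running 0)
row 3: [4, 16, 16, 0] -> [4, 32, 0, 0]  score +32 (running 32)
Board after move:
 2 64 16  0
 2  8  0  0
32  4  0  0
 4 32  0  0

Answer: 32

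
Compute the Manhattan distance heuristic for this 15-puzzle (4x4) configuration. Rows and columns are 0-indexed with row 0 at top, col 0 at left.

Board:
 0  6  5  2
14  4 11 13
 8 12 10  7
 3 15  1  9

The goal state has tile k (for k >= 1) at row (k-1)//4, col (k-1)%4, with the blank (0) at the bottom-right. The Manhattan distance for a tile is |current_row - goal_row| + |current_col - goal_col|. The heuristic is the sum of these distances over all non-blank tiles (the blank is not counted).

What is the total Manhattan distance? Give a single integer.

Tile 6: at (0,1), goal (1,1), distance |0-1|+|1-1| = 1
Tile 5: at (0,2), goal (1,0), distance |0-1|+|2-0| = 3
Tile 2: at (0,3), goal (0,1), distance |0-0|+|3-1| = 2
Tile 14: at (1,0), goal (3,1), distance |1-3|+|0-1| = 3
Tile 4: at (1,1), goal (0,3), distance |1-0|+|1-3| = 3
Tile 11: at (1,2), goal (2,2), distance |1-2|+|2-2| = 1
Tile 13: at (1,3), goal (3,0), distance |1-3|+|3-0| = 5
Tile 8: at (2,0), goal (1,3), distance |2-1|+|0-3| = 4
Tile 12: at (2,1), goal (2,3), distance |2-2|+|1-3| = 2
Tile 10: at (2,2), goal (2,1), distance |2-2|+|2-1| = 1
Tile 7: at (2,3), goal (1,2), distance |2-1|+|3-2| = 2
Tile 3: at (3,0), goal (0,2), distance |3-0|+|0-2| = 5
Tile 15: at (3,1), goal (3,2), distance |3-3|+|1-2| = 1
Tile 1: at (3,2), goal (0,0), distance |3-0|+|2-0| = 5
Tile 9: at (3,3), goal (2,0), distance |3-2|+|3-0| = 4
Sum: 1 + 3 + 2 + 3 + 3 + 1 + 5 + 4 + 2 + 1 + 2 + 5 + 1 + 5 + 4 = 42

Answer: 42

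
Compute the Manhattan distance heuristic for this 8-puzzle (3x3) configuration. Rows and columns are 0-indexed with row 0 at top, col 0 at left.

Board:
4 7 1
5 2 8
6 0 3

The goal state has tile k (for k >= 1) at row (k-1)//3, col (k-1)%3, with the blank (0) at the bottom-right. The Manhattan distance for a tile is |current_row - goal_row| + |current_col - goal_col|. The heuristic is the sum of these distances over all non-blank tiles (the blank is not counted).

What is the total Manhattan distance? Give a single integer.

Answer: 15

Derivation:
Tile 4: at (0,0), goal (1,0), distance |0-1|+|0-0| = 1
Tile 7: at (0,1), goal (2,0), distance |0-2|+|1-0| = 3
Tile 1: at (0,2), goal (0,0), distance |0-0|+|2-0| = 2
Tile 5: at (1,0), goal (1,1), distance |1-1|+|0-1| = 1
Tile 2: at (1,1), goal (0,1), distance |1-0|+|1-1| = 1
Tile 8: at (1,2), goal (2,1), distance |1-2|+|2-1| = 2
Tile 6: at (2,0), goal (1,2), distance |2-1|+|0-2| = 3
Tile 3: at (2,2), goal (0,2), distance |2-0|+|2-2| = 2
Sum: 1 + 3 + 2 + 1 + 1 + 2 + 3 + 2 = 15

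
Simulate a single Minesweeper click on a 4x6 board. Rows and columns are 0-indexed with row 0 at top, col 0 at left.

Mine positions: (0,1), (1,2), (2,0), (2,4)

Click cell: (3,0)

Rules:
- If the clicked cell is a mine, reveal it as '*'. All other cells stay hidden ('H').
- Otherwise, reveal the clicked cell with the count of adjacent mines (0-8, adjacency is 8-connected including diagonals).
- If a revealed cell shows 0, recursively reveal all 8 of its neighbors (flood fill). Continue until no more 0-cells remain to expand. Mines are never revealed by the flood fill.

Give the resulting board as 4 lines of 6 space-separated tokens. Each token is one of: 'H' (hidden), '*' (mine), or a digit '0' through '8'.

H H H H H H
H H H H H H
H H H H H H
1 H H H H H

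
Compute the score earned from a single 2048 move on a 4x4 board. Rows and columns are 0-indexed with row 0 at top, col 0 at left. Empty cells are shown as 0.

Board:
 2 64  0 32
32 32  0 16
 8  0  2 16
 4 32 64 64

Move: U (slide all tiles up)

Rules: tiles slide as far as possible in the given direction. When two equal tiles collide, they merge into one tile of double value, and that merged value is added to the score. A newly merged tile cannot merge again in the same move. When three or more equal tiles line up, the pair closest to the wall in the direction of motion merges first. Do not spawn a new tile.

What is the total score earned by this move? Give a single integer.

Answer: 96

Derivation:
Slide up:
col 0: [2, 32, 8, 4] -> [2, 32, 8, 4]  score +0 (running 0)
col 1: [64, 32, 0, 32] -> [64, 64, 0, 0]  score +64 (running 64)
col 2: [0, 0, 2, 64] -> [2, 64, 0, 0]  score +0 (running 64)
col 3: [32, 16, 16, 64] -> [32, 32, 64, 0]  score +32 (running 96)
Board after move:
 2 64  2 32
32 64 64 32
 8  0  0 64
 4  0  0  0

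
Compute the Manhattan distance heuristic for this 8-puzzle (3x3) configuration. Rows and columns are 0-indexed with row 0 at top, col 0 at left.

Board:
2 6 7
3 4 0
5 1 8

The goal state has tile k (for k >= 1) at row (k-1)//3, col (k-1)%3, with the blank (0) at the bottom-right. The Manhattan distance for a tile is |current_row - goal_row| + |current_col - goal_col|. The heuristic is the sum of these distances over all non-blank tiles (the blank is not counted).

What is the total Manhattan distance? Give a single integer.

Tile 2: at (0,0), goal (0,1), distance |0-0|+|0-1| = 1
Tile 6: at (0,1), goal (1,2), distance |0-1|+|1-2| = 2
Tile 7: at (0,2), goal (2,0), distance |0-2|+|2-0| = 4
Tile 3: at (1,0), goal (0,2), distance |1-0|+|0-2| = 3
Tile 4: at (1,1), goal (1,0), distance |1-1|+|1-0| = 1
Tile 5: at (2,0), goal (1,1), distance |2-1|+|0-1| = 2
Tile 1: at (2,1), goal (0,0), distance |2-0|+|1-0| = 3
Tile 8: at (2,2), goal (2,1), distance |2-2|+|2-1| = 1
Sum: 1 + 2 + 4 + 3 + 1 + 2 + 3 + 1 = 17

Answer: 17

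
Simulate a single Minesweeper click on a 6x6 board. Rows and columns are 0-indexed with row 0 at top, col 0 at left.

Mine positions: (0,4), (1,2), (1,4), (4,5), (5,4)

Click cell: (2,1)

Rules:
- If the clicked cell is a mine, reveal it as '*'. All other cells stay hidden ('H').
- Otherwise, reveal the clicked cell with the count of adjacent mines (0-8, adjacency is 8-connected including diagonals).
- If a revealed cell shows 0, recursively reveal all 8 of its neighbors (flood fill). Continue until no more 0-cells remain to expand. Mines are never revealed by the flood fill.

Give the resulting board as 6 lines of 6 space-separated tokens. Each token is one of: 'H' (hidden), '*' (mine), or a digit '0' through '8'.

H H H H H H
H H H H H H
H 1 H H H H
H H H H H H
H H H H H H
H H H H H H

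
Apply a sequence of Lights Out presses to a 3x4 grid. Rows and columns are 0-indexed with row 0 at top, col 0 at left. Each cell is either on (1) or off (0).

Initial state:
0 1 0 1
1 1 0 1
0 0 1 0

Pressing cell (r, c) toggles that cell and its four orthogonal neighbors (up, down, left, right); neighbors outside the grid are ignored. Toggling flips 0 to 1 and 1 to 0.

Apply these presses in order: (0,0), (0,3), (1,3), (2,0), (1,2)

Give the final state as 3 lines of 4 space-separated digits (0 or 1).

After press 1 at (0,0):
1 0 0 1
0 1 0 1
0 0 1 0

After press 2 at (0,3):
1 0 1 0
0 1 0 0
0 0 1 0

After press 3 at (1,3):
1 0 1 1
0 1 1 1
0 0 1 1

After press 4 at (2,0):
1 0 1 1
1 1 1 1
1 1 1 1

After press 5 at (1,2):
1 0 0 1
1 0 0 0
1 1 0 1

Answer: 1 0 0 1
1 0 0 0
1 1 0 1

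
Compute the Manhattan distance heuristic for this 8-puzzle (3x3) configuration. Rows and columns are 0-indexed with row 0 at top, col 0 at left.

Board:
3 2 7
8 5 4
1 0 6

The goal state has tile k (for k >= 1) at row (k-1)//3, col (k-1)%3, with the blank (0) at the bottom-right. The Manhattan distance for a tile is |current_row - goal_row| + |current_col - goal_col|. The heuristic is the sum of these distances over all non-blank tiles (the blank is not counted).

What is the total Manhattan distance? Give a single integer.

Answer: 13

Derivation:
Tile 3: (0,0)->(0,2) = 2
Tile 2: (0,1)->(0,1) = 0
Tile 7: (0,2)->(2,0) = 4
Tile 8: (1,0)->(2,1) = 2
Tile 5: (1,1)->(1,1) = 0
Tile 4: (1,2)->(1,0) = 2
Tile 1: (2,0)->(0,0) = 2
Tile 6: (2,2)->(1,2) = 1
Sum: 2 + 0 + 4 + 2 + 0 + 2 + 2 + 1 = 13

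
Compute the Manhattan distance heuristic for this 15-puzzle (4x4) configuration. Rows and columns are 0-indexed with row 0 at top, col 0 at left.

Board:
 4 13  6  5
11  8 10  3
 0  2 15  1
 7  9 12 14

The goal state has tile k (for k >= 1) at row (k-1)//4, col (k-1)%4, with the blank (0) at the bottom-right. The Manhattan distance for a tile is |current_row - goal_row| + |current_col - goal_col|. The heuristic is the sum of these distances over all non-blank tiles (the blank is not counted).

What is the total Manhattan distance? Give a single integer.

Answer: 40

Derivation:
Tile 4: (0,0)->(0,3) = 3
Tile 13: (0,1)->(3,0) = 4
Tile 6: (0,2)->(1,1) = 2
Tile 5: (0,3)->(1,0) = 4
Tile 11: (1,0)->(2,2) = 3
Tile 8: (1,1)->(1,3) = 2
Tile 10: (1,2)->(2,1) = 2
Tile 3: (1,3)->(0,2) = 2
Tile 2: (2,1)->(0,1) = 2
Tile 15: (2,2)->(3,2) = 1
Tile 1: (2,3)->(0,0) = 5
Tile 7: (3,0)->(1,2) = 4
Tile 9: (3,1)->(2,0) = 2
Tile 12: (3,2)->(2,3) = 2
Tile 14: (3,3)->(3,1) = 2
Sum: 3 + 4 + 2 + 4 + 3 + 2 + 2 + 2 + 2 + 1 + 5 + 4 + 2 + 2 + 2 = 40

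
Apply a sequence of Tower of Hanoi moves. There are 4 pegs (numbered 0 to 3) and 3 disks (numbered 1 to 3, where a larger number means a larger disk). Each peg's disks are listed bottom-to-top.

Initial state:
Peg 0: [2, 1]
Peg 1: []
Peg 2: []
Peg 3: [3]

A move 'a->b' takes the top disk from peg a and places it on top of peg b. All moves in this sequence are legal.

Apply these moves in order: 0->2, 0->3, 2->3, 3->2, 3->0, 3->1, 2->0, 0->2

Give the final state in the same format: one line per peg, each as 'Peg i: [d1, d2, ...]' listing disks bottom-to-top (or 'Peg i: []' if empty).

Answer: Peg 0: [2]
Peg 1: [3]
Peg 2: [1]
Peg 3: []

Derivation:
After move 1 (0->2):
Peg 0: [2]
Peg 1: []
Peg 2: [1]
Peg 3: [3]

After move 2 (0->3):
Peg 0: []
Peg 1: []
Peg 2: [1]
Peg 3: [3, 2]

After move 3 (2->3):
Peg 0: []
Peg 1: []
Peg 2: []
Peg 3: [3, 2, 1]

After move 4 (3->2):
Peg 0: []
Peg 1: []
Peg 2: [1]
Peg 3: [3, 2]

After move 5 (3->0):
Peg 0: [2]
Peg 1: []
Peg 2: [1]
Peg 3: [3]

After move 6 (3->1):
Peg 0: [2]
Peg 1: [3]
Peg 2: [1]
Peg 3: []

After move 7 (2->0):
Peg 0: [2, 1]
Peg 1: [3]
Peg 2: []
Peg 3: []

After move 8 (0->2):
Peg 0: [2]
Peg 1: [3]
Peg 2: [1]
Peg 3: []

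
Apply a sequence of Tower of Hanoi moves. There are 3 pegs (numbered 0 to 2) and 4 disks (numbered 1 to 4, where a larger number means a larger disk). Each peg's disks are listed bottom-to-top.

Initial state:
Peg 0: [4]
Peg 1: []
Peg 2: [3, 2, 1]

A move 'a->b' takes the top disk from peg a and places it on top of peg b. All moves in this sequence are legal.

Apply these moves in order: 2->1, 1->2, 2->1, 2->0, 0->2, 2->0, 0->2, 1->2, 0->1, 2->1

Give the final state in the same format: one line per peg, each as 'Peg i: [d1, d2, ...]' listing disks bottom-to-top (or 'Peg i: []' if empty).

After move 1 (2->1):
Peg 0: [4]
Peg 1: [1]
Peg 2: [3, 2]

After move 2 (1->2):
Peg 0: [4]
Peg 1: []
Peg 2: [3, 2, 1]

After move 3 (2->1):
Peg 0: [4]
Peg 1: [1]
Peg 2: [3, 2]

After move 4 (2->0):
Peg 0: [4, 2]
Peg 1: [1]
Peg 2: [3]

After move 5 (0->2):
Peg 0: [4]
Peg 1: [1]
Peg 2: [3, 2]

After move 6 (2->0):
Peg 0: [4, 2]
Peg 1: [1]
Peg 2: [3]

After move 7 (0->2):
Peg 0: [4]
Peg 1: [1]
Peg 2: [3, 2]

After move 8 (1->2):
Peg 0: [4]
Peg 1: []
Peg 2: [3, 2, 1]

After move 9 (0->1):
Peg 0: []
Peg 1: [4]
Peg 2: [3, 2, 1]

After move 10 (2->1):
Peg 0: []
Peg 1: [4, 1]
Peg 2: [3, 2]

Answer: Peg 0: []
Peg 1: [4, 1]
Peg 2: [3, 2]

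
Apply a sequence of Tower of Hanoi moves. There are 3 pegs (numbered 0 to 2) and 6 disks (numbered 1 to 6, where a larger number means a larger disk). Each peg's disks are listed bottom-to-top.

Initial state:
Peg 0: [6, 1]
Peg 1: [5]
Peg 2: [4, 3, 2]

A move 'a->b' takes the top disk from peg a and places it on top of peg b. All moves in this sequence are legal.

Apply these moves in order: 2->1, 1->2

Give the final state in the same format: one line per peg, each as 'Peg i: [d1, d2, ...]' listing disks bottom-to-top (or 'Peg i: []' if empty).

Answer: Peg 0: [6, 1]
Peg 1: [5]
Peg 2: [4, 3, 2]

Derivation:
After move 1 (2->1):
Peg 0: [6, 1]
Peg 1: [5, 2]
Peg 2: [4, 3]

After move 2 (1->2):
Peg 0: [6, 1]
Peg 1: [5]
Peg 2: [4, 3, 2]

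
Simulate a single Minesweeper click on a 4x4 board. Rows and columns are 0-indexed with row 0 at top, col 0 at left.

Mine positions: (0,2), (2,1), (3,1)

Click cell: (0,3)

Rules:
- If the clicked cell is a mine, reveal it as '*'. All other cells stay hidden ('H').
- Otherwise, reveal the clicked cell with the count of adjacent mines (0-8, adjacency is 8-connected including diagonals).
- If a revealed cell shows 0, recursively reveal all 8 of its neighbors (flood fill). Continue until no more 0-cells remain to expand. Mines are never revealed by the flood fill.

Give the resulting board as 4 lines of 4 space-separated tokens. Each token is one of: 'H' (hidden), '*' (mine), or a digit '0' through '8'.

H H H 1
H H H H
H H H H
H H H H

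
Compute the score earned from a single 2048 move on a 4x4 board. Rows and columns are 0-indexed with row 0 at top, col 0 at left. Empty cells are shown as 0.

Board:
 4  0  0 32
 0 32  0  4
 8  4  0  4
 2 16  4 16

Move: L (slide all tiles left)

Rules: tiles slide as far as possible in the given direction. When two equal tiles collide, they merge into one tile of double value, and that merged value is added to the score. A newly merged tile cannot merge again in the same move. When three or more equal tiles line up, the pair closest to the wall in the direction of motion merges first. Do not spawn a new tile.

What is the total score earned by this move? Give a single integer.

Answer: 8

Derivation:
Slide left:
row 0: [4, 0, 0, 32] -> [4, 32, 0, 0]  score +0 (running 0)
row 1: [0, 32, 0, 4] -> [32, 4, 0, 0]  score +0 (running 0)
row 2: [8, 4, 0, 4] -> [8, 8, 0, 0]  score +8 (running 8)
row 3: [2, 16, 4, 16] -> [2, 16, 4, 16]  score +0 (running 8)
Board after move:
 4 32  0  0
32  4  0  0
 8  8  0  0
 2 16  4 16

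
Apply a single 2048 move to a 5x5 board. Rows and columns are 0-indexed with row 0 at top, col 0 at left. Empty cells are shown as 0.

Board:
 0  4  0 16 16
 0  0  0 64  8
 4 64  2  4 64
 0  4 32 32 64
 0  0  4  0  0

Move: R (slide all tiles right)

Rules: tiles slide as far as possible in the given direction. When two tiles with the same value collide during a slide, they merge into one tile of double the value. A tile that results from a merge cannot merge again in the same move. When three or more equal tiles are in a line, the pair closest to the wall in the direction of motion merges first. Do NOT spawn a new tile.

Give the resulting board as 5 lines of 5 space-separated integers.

Answer:  0  0  0  4 32
 0  0  0 64  8
 4 64  2  4 64
 0  0  4 64 64
 0  0  0  0  4

Derivation:
Slide right:
row 0: [0, 4, 0, 16, 16] -> [0, 0, 0, 4, 32]
row 1: [0, 0, 0, 64, 8] -> [0, 0, 0, 64, 8]
row 2: [4, 64, 2, 4, 64] -> [4, 64, 2, 4, 64]
row 3: [0, 4, 32, 32, 64] -> [0, 0, 4, 64, 64]
row 4: [0, 0, 4, 0, 0] -> [0, 0, 0, 0, 4]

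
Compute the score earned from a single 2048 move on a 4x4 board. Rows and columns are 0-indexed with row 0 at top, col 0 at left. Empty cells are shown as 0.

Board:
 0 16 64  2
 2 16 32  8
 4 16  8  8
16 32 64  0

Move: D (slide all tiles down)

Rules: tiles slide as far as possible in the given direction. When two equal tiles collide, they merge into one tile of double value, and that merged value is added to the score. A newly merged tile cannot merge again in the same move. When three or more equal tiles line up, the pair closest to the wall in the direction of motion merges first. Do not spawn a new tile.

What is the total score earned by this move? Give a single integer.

Answer: 48

Derivation:
Slide down:
col 0: [0, 2, 4, 16] -> [0, 2, 4, 16]  score +0 (running 0)
col 1: [16, 16, 16, 32] -> [0, 16, 32, 32]  score +32 (running 32)
col 2: [64, 32, 8, 64] -> [64, 32, 8, 64]  score +0 (running 32)
col 3: [2, 8, 8, 0] -> [0, 0, 2, 16]  score +16 (running 48)
Board after move:
 0  0 64  0
 2 16 32  0
 4 32  8  2
16 32 64 16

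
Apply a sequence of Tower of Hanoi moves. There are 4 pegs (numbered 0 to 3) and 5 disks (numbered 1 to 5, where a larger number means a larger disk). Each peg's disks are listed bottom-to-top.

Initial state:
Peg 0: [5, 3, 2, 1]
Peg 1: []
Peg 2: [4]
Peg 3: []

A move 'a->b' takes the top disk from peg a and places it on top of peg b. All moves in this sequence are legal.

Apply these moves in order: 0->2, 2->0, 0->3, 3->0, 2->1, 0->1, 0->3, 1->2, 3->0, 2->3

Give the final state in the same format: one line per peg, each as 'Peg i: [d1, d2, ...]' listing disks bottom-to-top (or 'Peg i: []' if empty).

Answer: Peg 0: [5, 3, 2]
Peg 1: [4]
Peg 2: []
Peg 3: [1]

Derivation:
After move 1 (0->2):
Peg 0: [5, 3, 2]
Peg 1: []
Peg 2: [4, 1]
Peg 3: []

After move 2 (2->0):
Peg 0: [5, 3, 2, 1]
Peg 1: []
Peg 2: [4]
Peg 3: []

After move 3 (0->3):
Peg 0: [5, 3, 2]
Peg 1: []
Peg 2: [4]
Peg 3: [1]

After move 4 (3->0):
Peg 0: [5, 3, 2, 1]
Peg 1: []
Peg 2: [4]
Peg 3: []

After move 5 (2->1):
Peg 0: [5, 3, 2, 1]
Peg 1: [4]
Peg 2: []
Peg 3: []

After move 6 (0->1):
Peg 0: [5, 3, 2]
Peg 1: [4, 1]
Peg 2: []
Peg 3: []

After move 7 (0->3):
Peg 0: [5, 3]
Peg 1: [4, 1]
Peg 2: []
Peg 3: [2]

After move 8 (1->2):
Peg 0: [5, 3]
Peg 1: [4]
Peg 2: [1]
Peg 3: [2]

After move 9 (3->0):
Peg 0: [5, 3, 2]
Peg 1: [4]
Peg 2: [1]
Peg 3: []

After move 10 (2->3):
Peg 0: [5, 3, 2]
Peg 1: [4]
Peg 2: []
Peg 3: [1]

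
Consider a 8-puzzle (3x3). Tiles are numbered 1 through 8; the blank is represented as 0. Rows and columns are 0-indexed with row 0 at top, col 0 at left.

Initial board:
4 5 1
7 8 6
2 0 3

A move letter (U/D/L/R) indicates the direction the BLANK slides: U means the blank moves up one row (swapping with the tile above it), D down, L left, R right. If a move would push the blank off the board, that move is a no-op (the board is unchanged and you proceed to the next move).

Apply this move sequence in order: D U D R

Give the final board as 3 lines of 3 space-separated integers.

Answer: 4 5 1
7 8 6
2 3 0

Derivation:
After move 1 (D):
4 5 1
7 8 6
2 0 3

After move 2 (U):
4 5 1
7 0 6
2 8 3

After move 3 (D):
4 5 1
7 8 6
2 0 3

After move 4 (R):
4 5 1
7 8 6
2 3 0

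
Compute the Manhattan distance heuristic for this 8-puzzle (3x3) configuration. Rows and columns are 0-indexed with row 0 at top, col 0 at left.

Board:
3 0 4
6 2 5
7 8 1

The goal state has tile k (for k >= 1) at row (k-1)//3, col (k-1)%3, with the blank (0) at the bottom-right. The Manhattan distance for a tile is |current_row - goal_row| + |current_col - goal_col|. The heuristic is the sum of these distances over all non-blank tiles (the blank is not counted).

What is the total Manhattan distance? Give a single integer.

Answer: 13

Derivation:
Tile 3: at (0,0), goal (0,2), distance |0-0|+|0-2| = 2
Tile 4: at (0,2), goal (1,0), distance |0-1|+|2-0| = 3
Tile 6: at (1,0), goal (1,2), distance |1-1|+|0-2| = 2
Tile 2: at (1,1), goal (0,1), distance |1-0|+|1-1| = 1
Tile 5: at (1,2), goal (1,1), distance |1-1|+|2-1| = 1
Tile 7: at (2,0), goal (2,0), distance |2-2|+|0-0| = 0
Tile 8: at (2,1), goal (2,1), distance |2-2|+|1-1| = 0
Tile 1: at (2,2), goal (0,0), distance |2-0|+|2-0| = 4
Sum: 2 + 3 + 2 + 1 + 1 + 0 + 0 + 4 = 13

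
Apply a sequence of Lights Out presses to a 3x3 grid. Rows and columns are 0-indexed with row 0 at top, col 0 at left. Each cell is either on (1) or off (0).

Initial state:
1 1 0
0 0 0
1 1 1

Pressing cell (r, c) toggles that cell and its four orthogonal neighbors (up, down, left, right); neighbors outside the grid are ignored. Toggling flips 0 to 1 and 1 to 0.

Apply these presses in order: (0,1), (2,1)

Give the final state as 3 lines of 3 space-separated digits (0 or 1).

After press 1 at (0,1):
0 0 1
0 1 0
1 1 1

After press 2 at (2,1):
0 0 1
0 0 0
0 0 0

Answer: 0 0 1
0 0 0
0 0 0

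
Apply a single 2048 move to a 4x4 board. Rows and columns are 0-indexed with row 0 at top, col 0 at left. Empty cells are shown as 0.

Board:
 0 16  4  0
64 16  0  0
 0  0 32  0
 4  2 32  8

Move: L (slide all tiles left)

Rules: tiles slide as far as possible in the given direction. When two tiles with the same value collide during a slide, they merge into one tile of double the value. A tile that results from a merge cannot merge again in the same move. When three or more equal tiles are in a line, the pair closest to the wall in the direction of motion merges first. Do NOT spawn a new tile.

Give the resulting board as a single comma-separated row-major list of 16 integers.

Answer: 16, 4, 0, 0, 64, 16, 0, 0, 32, 0, 0, 0, 4, 2, 32, 8

Derivation:
Slide left:
row 0: [0, 16, 4, 0] -> [16, 4, 0, 0]
row 1: [64, 16, 0, 0] -> [64, 16, 0, 0]
row 2: [0, 0, 32, 0] -> [32, 0, 0, 0]
row 3: [4, 2, 32, 8] -> [4, 2, 32, 8]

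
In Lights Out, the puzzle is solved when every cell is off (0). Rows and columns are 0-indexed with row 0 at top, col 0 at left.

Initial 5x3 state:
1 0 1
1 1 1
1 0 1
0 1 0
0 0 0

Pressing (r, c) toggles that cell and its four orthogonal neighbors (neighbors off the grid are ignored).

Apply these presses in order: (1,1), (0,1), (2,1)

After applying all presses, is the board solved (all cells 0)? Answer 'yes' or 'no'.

Answer: yes

Derivation:
After press 1 at (1,1):
1 1 1
0 0 0
1 1 1
0 1 0
0 0 0

After press 2 at (0,1):
0 0 0
0 1 0
1 1 1
0 1 0
0 0 0

After press 3 at (2,1):
0 0 0
0 0 0
0 0 0
0 0 0
0 0 0

Lights still on: 0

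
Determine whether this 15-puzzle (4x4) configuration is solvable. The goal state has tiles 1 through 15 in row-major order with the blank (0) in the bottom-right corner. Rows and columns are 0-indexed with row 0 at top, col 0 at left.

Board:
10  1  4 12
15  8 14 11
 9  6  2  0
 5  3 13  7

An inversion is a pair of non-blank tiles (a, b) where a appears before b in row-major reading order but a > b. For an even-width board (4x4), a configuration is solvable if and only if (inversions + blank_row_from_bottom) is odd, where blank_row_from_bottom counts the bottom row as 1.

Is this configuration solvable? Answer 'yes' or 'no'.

Inversions: 58
Blank is in row 2 (0-indexed from top), which is row 2 counting from the bottom (bottom = 1).
58 + 2 = 60, which is even, so the puzzle is not solvable.

Answer: no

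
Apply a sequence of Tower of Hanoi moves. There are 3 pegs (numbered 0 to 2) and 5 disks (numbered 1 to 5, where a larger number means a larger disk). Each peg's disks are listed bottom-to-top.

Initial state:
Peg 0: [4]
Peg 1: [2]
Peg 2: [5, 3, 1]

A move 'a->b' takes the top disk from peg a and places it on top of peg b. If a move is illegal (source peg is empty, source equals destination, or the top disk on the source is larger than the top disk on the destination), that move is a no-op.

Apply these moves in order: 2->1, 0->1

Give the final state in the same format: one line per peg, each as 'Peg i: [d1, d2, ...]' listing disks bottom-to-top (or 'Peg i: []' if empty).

After move 1 (2->1):
Peg 0: [4]
Peg 1: [2, 1]
Peg 2: [5, 3]

After move 2 (0->1):
Peg 0: [4]
Peg 1: [2, 1]
Peg 2: [5, 3]

Answer: Peg 0: [4]
Peg 1: [2, 1]
Peg 2: [5, 3]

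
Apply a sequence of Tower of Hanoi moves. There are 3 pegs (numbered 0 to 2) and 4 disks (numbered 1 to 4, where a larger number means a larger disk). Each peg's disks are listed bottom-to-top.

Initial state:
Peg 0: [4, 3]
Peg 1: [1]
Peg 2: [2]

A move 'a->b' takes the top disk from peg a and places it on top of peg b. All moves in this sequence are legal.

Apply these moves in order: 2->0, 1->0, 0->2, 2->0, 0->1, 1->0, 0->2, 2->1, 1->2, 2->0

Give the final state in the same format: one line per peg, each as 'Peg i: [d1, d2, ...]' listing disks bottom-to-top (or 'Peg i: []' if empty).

Answer: Peg 0: [4, 3, 2, 1]
Peg 1: []
Peg 2: []

Derivation:
After move 1 (2->0):
Peg 0: [4, 3, 2]
Peg 1: [1]
Peg 2: []

After move 2 (1->0):
Peg 0: [4, 3, 2, 1]
Peg 1: []
Peg 2: []

After move 3 (0->2):
Peg 0: [4, 3, 2]
Peg 1: []
Peg 2: [1]

After move 4 (2->0):
Peg 0: [4, 3, 2, 1]
Peg 1: []
Peg 2: []

After move 5 (0->1):
Peg 0: [4, 3, 2]
Peg 1: [1]
Peg 2: []

After move 6 (1->0):
Peg 0: [4, 3, 2, 1]
Peg 1: []
Peg 2: []

After move 7 (0->2):
Peg 0: [4, 3, 2]
Peg 1: []
Peg 2: [1]

After move 8 (2->1):
Peg 0: [4, 3, 2]
Peg 1: [1]
Peg 2: []

After move 9 (1->2):
Peg 0: [4, 3, 2]
Peg 1: []
Peg 2: [1]

After move 10 (2->0):
Peg 0: [4, 3, 2, 1]
Peg 1: []
Peg 2: []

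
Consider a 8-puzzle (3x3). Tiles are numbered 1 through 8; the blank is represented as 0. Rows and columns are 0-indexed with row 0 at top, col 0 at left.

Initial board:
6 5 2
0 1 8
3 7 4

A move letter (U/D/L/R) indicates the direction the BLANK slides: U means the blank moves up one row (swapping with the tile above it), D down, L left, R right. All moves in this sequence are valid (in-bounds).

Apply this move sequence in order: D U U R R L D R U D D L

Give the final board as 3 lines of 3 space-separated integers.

After move 1 (D):
6 5 2
3 1 8
0 7 4

After move 2 (U):
6 5 2
0 1 8
3 7 4

After move 3 (U):
0 5 2
6 1 8
3 7 4

After move 4 (R):
5 0 2
6 1 8
3 7 4

After move 5 (R):
5 2 0
6 1 8
3 7 4

After move 6 (L):
5 0 2
6 1 8
3 7 4

After move 7 (D):
5 1 2
6 0 8
3 7 4

After move 8 (R):
5 1 2
6 8 0
3 7 4

After move 9 (U):
5 1 0
6 8 2
3 7 4

After move 10 (D):
5 1 2
6 8 0
3 7 4

After move 11 (D):
5 1 2
6 8 4
3 7 0

After move 12 (L):
5 1 2
6 8 4
3 0 7

Answer: 5 1 2
6 8 4
3 0 7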